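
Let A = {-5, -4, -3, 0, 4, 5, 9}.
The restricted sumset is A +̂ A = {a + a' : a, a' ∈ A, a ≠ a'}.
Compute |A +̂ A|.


Restricted sumset: A +̂ A = {a + a' : a ∈ A, a' ∈ A, a ≠ a'}.
Equivalently, take A + A and drop any sum 2a that is achievable ONLY as a + a for a ∈ A (i.e. sums representable only with equal summands).
Enumerate pairs (a, a') with a < a' (symmetric, so each unordered pair gives one sum; this covers all a ≠ a'):
  -5 + -4 = -9
  -5 + -3 = -8
  -5 + 0 = -5
  -5 + 4 = -1
  -5 + 5 = 0
  -5 + 9 = 4
  -4 + -3 = -7
  -4 + 0 = -4
  -4 + 4 = 0
  -4 + 5 = 1
  -4 + 9 = 5
  -3 + 0 = -3
  -3 + 4 = 1
  -3 + 5 = 2
  -3 + 9 = 6
  0 + 4 = 4
  0 + 5 = 5
  0 + 9 = 9
  4 + 5 = 9
  4 + 9 = 13
  5 + 9 = 14
Collected distinct sums: {-9, -8, -7, -5, -4, -3, -1, 0, 1, 2, 4, 5, 6, 9, 13, 14}
|A +̂ A| = 16
(Reference bound: |A +̂ A| ≥ 2|A| - 3 for |A| ≥ 2, with |A| = 7 giving ≥ 11.)

|A +̂ A| = 16


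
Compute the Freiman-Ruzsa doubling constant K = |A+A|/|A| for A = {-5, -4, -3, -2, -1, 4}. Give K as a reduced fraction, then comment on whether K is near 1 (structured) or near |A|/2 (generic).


|A| = 6.
Compute A + A by enumerating all 36 pairs.
A + A = {-10, -9, -8, -7, -6, -5, -4, -3, -2, -1, 0, 1, 2, 3, 8}, so |A + A| = 15.
K = |A + A| / |A| = 15/6 = 5/2 ≈ 2.5000.
Reference: AP of size 6 gives K = 11/6 ≈ 1.8333; a fully generic set of size 6 gives K ≈ 3.5000.

|A| = 6, |A + A| = 15, K = 15/6 = 5/2.


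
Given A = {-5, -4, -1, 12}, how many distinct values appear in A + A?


A + A = {a + a' : a, a' ∈ A}; |A| = 4.
General bounds: 2|A| - 1 ≤ |A + A| ≤ |A|(|A|+1)/2, i.e. 7 ≤ |A + A| ≤ 10.
Lower bound 2|A|-1 is attained iff A is an arithmetic progression.
Enumerate sums a + a' for a ≤ a' (symmetric, so this suffices):
a = -5: -5+-5=-10, -5+-4=-9, -5+-1=-6, -5+12=7
a = -4: -4+-4=-8, -4+-1=-5, -4+12=8
a = -1: -1+-1=-2, -1+12=11
a = 12: 12+12=24
Distinct sums: {-10, -9, -8, -6, -5, -2, 7, 8, 11, 24}
|A + A| = 10

|A + A| = 10


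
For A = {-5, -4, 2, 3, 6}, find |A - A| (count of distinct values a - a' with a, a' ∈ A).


A - A = {a - a' : a, a' ∈ A}; |A| = 5.
Bounds: 2|A|-1 ≤ |A - A| ≤ |A|² - |A| + 1, i.e. 9 ≤ |A - A| ≤ 21.
Note: 0 ∈ A - A always (from a - a). The set is symmetric: if d ∈ A - A then -d ∈ A - A.
Enumerate nonzero differences d = a - a' with a > a' (then include -d):
Positive differences: {1, 3, 4, 6, 7, 8, 10, 11}
Full difference set: {0} ∪ (positive diffs) ∪ (negative diffs).
|A - A| = 1 + 2·8 = 17 (matches direct enumeration: 17).

|A - A| = 17


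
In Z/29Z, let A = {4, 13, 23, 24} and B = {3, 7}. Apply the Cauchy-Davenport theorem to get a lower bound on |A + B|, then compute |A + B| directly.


Cauchy-Davenport: |A + B| ≥ min(p, |A| + |B| - 1) for A, B nonempty in Z/pZ.
|A| = 4, |B| = 2, p = 29.
CD lower bound = min(29, 4 + 2 - 1) = min(29, 5) = 5.
Compute A + B mod 29 directly:
a = 4: 4+3=7, 4+7=11
a = 13: 13+3=16, 13+7=20
a = 23: 23+3=26, 23+7=1
a = 24: 24+3=27, 24+7=2
A + B = {1, 2, 7, 11, 16, 20, 26, 27}, so |A + B| = 8.
Verify: 8 ≥ 5? Yes ✓.

CD lower bound = 5, actual |A + B| = 8.


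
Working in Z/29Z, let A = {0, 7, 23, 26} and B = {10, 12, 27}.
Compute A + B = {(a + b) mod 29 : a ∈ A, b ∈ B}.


Work in Z/29Z: reduce every sum a + b modulo 29.
Enumerate all 12 pairs:
a = 0: 0+10=10, 0+12=12, 0+27=27
a = 7: 7+10=17, 7+12=19, 7+27=5
a = 23: 23+10=4, 23+12=6, 23+27=21
a = 26: 26+10=7, 26+12=9, 26+27=24
Distinct residues collected: {4, 5, 6, 7, 9, 10, 12, 17, 19, 21, 24, 27}
|A + B| = 12 (out of 29 total residues).

A + B = {4, 5, 6, 7, 9, 10, 12, 17, 19, 21, 24, 27}


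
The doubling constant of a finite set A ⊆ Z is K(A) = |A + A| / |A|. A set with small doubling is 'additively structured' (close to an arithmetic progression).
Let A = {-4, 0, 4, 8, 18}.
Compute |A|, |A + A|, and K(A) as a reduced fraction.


|A| = 5.
Compute A + A by enumerating all 25 pairs.
A + A = {-8, -4, 0, 4, 8, 12, 14, 16, 18, 22, 26, 36}, so |A + A| = 12.
K = |A + A| / |A| = 12/5 (already in lowest terms) ≈ 2.4000.
Reference: AP of size 5 gives K = 9/5 ≈ 1.8000; a fully generic set of size 5 gives K ≈ 3.0000.

|A| = 5, |A + A| = 12, K = 12/5.


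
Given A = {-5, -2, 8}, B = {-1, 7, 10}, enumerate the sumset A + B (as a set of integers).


A + B = {a + b : a ∈ A, b ∈ B}.
Enumerate all |A|·|B| = 3·3 = 9 pairs (a, b) and collect distinct sums.
a = -5: -5+-1=-6, -5+7=2, -5+10=5
a = -2: -2+-1=-3, -2+7=5, -2+10=8
a = 8: 8+-1=7, 8+7=15, 8+10=18
Collecting distinct sums: A + B = {-6, -3, 2, 5, 7, 8, 15, 18}
|A + B| = 8

A + B = {-6, -3, 2, 5, 7, 8, 15, 18}


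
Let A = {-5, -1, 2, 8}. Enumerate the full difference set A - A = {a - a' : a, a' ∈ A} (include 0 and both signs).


A - A = {a - a' : a, a' ∈ A}.
Compute a - a' for each ordered pair (a, a'):
a = -5: -5--5=0, -5--1=-4, -5-2=-7, -5-8=-13
a = -1: -1--5=4, -1--1=0, -1-2=-3, -1-8=-9
a = 2: 2--5=7, 2--1=3, 2-2=0, 2-8=-6
a = 8: 8--5=13, 8--1=9, 8-2=6, 8-8=0
Collecting distinct values (and noting 0 appears from a-a):
A - A = {-13, -9, -7, -6, -4, -3, 0, 3, 4, 6, 7, 9, 13}
|A - A| = 13

A - A = {-13, -9, -7, -6, -4, -3, 0, 3, 4, 6, 7, 9, 13}


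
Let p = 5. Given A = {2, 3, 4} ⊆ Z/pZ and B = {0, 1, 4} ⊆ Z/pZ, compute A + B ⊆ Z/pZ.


Work in Z/5Z: reduce every sum a + b modulo 5.
Enumerate all 9 pairs:
a = 2: 2+0=2, 2+1=3, 2+4=1
a = 3: 3+0=3, 3+1=4, 3+4=2
a = 4: 4+0=4, 4+1=0, 4+4=3
Distinct residues collected: {0, 1, 2, 3, 4}
|A + B| = 5 (out of 5 total residues).

A + B = {0, 1, 2, 3, 4}


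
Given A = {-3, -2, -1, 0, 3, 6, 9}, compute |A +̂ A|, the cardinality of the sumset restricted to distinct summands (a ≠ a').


Restricted sumset: A +̂ A = {a + a' : a ∈ A, a' ∈ A, a ≠ a'}.
Equivalently, take A + A and drop any sum 2a that is achievable ONLY as a + a for a ∈ A (i.e. sums representable only with equal summands).
Enumerate pairs (a, a') with a < a' (symmetric, so each unordered pair gives one sum; this covers all a ≠ a'):
  -3 + -2 = -5
  -3 + -1 = -4
  -3 + 0 = -3
  -3 + 3 = 0
  -3 + 6 = 3
  -3 + 9 = 6
  -2 + -1 = -3
  -2 + 0 = -2
  -2 + 3 = 1
  -2 + 6 = 4
  -2 + 9 = 7
  -1 + 0 = -1
  -1 + 3 = 2
  -1 + 6 = 5
  -1 + 9 = 8
  0 + 3 = 3
  0 + 6 = 6
  0 + 9 = 9
  3 + 6 = 9
  3 + 9 = 12
  6 + 9 = 15
Collected distinct sums: {-5, -4, -3, -2, -1, 0, 1, 2, 3, 4, 5, 6, 7, 8, 9, 12, 15}
|A +̂ A| = 17
(Reference bound: |A +̂ A| ≥ 2|A| - 3 for |A| ≥ 2, with |A| = 7 giving ≥ 11.)

|A +̂ A| = 17


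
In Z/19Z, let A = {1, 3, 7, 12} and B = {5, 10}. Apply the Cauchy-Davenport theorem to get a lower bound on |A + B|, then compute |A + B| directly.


Cauchy-Davenport: |A + B| ≥ min(p, |A| + |B| - 1) for A, B nonempty in Z/pZ.
|A| = 4, |B| = 2, p = 19.
CD lower bound = min(19, 4 + 2 - 1) = min(19, 5) = 5.
Compute A + B mod 19 directly:
a = 1: 1+5=6, 1+10=11
a = 3: 3+5=8, 3+10=13
a = 7: 7+5=12, 7+10=17
a = 12: 12+5=17, 12+10=3
A + B = {3, 6, 8, 11, 12, 13, 17}, so |A + B| = 7.
Verify: 7 ≥ 5? Yes ✓.

CD lower bound = 5, actual |A + B| = 7.


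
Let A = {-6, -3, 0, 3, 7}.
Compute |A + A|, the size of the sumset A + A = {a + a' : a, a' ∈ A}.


A + A = {a + a' : a, a' ∈ A}; |A| = 5.
General bounds: 2|A| - 1 ≤ |A + A| ≤ |A|(|A|+1)/2, i.e. 9 ≤ |A + A| ≤ 15.
Lower bound 2|A|-1 is attained iff A is an arithmetic progression.
Enumerate sums a + a' for a ≤ a' (symmetric, so this suffices):
a = -6: -6+-6=-12, -6+-3=-9, -6+0=-6, -6+3=-3, -6+7=1
a = -3: -3+-3=-6, -3+0=-3, -3+3=0, -3+7=4
a = 0: 0+0=0, 0+3=3, 0+7=7
a = 3: 3+3=6, 3+7=10
a = 7: 7+7=14
Distinct sums: {-12, -9, -6, -3, 0, 1, 3, 4, 6, 7, 10, 14}
|A + A| = 12

|A + A| = 12


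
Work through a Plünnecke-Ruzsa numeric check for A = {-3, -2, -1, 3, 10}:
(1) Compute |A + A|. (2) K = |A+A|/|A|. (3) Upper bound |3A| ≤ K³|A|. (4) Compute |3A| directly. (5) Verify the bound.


|A| = 5.
Step 1: Compute A + A by enumerating all 25 pairs.
A + A = {-6, -5, -4, -3, -2, 0, 1, 2, 6, 7, 8, 9, 13, 20}, so |A + A| = 14.
Step 2: Doubling constant K = |A + A|/|A| = 14/5 = 14/5 ≈ 2.8000.
Step 3: Plünnecke-Ruzsa gives |3A| ≤ K³·|A| = (2.8000)³ · 5 ≈ 109.7600.
Step 4: Compute 3A = A + A + A directly by enumerating all triples (a,b,c) ∈ A³; |3A| = 27.
Step 5: Check 27 ≤ 109.7600? Yes ✓.

K = 14/5, Plünnecke-Ruzsa bound K³|A| ≈ 109.7600, |3A| = 27, inequality holds.


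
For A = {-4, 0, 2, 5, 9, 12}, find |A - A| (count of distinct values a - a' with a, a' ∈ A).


A - A = {a - a' : a, a' ∈ A}; |A| = 6.
Bounds: 2|A|-1 ≤ |A - A| ≤ |A|² - |A| + 1, i.e. 11 ≤ |A - A| ≤ 31.
Note: 0 ∈ A - A always (from a - a). The set is symmetric: if d ∈ A - A then -d ∈ A - A.
Enumerate nonzero differences d = a - a' with a > a' (then include -d):
Positive differences: {2, 3, 4, 5, 6, 7, 9, 10, 12, 13, 16}
Full difference set: {0} ∪ (positive diffs) ∪ (negative diffs).
|A - A| = 1 + 2·11 = 23 (matches direct enumeration: 23).

|A - A| = 23


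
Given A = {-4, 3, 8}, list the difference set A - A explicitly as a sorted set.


A - A = {a - a' : a, a' ∈ A}.
Compute a - a' for each ordered pair (a, a'):
a = -4: -4--4=0, -4-3=-7, -4-8=-12
a = 3: 3--4=7, 3-3=0, 3-8=-5
a = 8: 8--4=12, 8-3=5, 8-8=0
Collecting distinct values (and noting 0 appears from a-a):
A - A = {-12, -7, -5, 0, 5, 7, 12}
|A - A| = 7

A - A = {-12, -7, -5, 0, 5, 7, 12}


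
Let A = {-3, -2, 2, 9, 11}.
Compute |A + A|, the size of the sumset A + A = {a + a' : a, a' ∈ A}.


A + A = {a + a' : a, a' ∈ A}; |A| = 5.
General bounds: 2|A| - 1 ≤ |A + A| ≤ |A|(|A|+1)/2, i.e. 9 ≤ |A + A| ≤ 15.
Lower bound 2|A|-1 is attained iff A is an arithmetic progression.
Enumerate sums a + a' for a ≤ a' (symmetric, so this suffices):
a = -3: -3+-3=-6, -3+-2=-5, -3+2=-1, -3+9=6, -3+11=8
a = -2: -2+-2=-4, -2+2=0, -2+9=7, -2+11=9
a = 2: 2+2=4, 2+9=11, 2+11=13
a = 9: 9+9=18, 9+11=20
a = 11: 11+11=22
Distinct sums: {-6, -5, -4, -1, 0, 4, 6, 7, 8, 9, 11, 13, 18, 20, 22}
|A + A| = 15

|A + A| = 15


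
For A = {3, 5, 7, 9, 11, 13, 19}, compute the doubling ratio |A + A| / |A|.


|A| = 7.
Compute A + A by enumerating all 49 pairs.
A + A = {6, 8, 10, 12, 14, 16, 18, 20, 22, 24, 26, 28, 30, 32, 38}, so |A + A| = 15.
K = |A + A| / |A| = 15/7 (already in lowest terms) ≈ 2.1429.
Reference: AP of size 7 gives K = 13/7 ≈ 1.8571; a fully generic set of size 7 gives K ≈ 4.0000.

|A| = 7, |A + A| = 15, K = 15/7.


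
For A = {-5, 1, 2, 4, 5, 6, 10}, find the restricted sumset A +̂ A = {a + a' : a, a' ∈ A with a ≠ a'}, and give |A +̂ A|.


Restricted sumset: A +̂ A = {a + a' : a ∈ A, a' ∈ A, a ≠ a'}.
Equivalently, take A + A and drop any sum 2a that is achievable ONLY as a + a for a ∈ A (i.e. sums representable only with equal summands).
Enumerate pairs (a, a') with a < a' (symmetric, so each unordered pair gives one sum; this covers all a ≠ a'):
  -5 + 1 = -4
  -5 + 2 = -3
  -5 + 4 = -1
  -5 + 5 = 0
  -5 + 6 = 1
  -5 + 10 = 5
  1 + 2 = 3
  1 + 4 = 5
  1 + 5 = 6
  1 + 6 = 7
  1 + 10 = 11
  2 + 4 = 6
  2 + 5 = 7
  2 + 6 = 8
  2 + 10 = 12
  4 + 5 = 9
  4 + 6 = 10
  4 + 10 = 14
  5 + 6 = 11
  5 + 10 = 15
  6 + 10 = 16
Collected distinct sums: {-4, -3, -1, 0, 1, 3, 5, 6, 7, 8, 9, 10, 11, 12, 14, 15, 16}
|A +̂ A| = 17
(Reference bound: |A +̂ A| ≥ 2|A| - 3 for |A| ≥ 2, with |A| = 7 giving ≥ 11.)

|A +̂ A| = 17


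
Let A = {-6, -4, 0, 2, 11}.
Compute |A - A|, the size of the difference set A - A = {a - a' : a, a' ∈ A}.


A - A = {a - a' : a, a' ∈ A}; |A| = 5.
Bounds: 2|A|-1 ≤ |A - A| ≤ |A|² - |A| + 1, i.e. 9 ≤ |A - A| ≤ 21.
Note: 0 ∈ A - A always (from a - a). The set is symmetric: if d ∈ A - A then -d ∈ A - A.
Enumerate nonzero differences d = a - a' with a > a' (then include -d):
Positive differences: {2, 4, 6, 8, 9, 11, 15, 17}
Full difference set: {0} ∪ (positive diffs) ∪ (negative diffs).
|A - A| = 1 + 2·8 = 17 (matches direct enumeration: 17).

|A - A| = 17


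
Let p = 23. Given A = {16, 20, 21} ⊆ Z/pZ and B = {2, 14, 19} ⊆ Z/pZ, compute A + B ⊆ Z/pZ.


Work in Z/23Z: reduce every sum a + b modulo 23.
Enumerate all 9 pairs:
a = 16: 16+2=18, 16+14=7, 16+19=12
a = 20: 20+2=22, 20+14=11, 20+19=16
a = 21: 21+2=0, 21+14=12, 21+19=17
Distinct residues collected: {0, 7, 11, 12, 16, 17, 18, 22}
|A + B| = 8 (out of 23 total residues).

A + B = {0, 7, 11, 12, 16, 17, 18, 22}


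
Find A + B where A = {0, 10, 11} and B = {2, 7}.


A + B = {a + b : a ∈ A, b ∈ B}.
Enumerate all |A|·|B| = 3·2 = 6 pairs (a, b) and collect distinct sums.
a = 0: 0+2=2, 0+7=7
a = 10: 10+2=12, 10+7=17
a = 11: 11+2=13, 11+7=18
Collecting distinct sums: A + B = {2, 7, 12, 13, 17, 18}
|A + B| = 6

A + B = {2, 7, 12, 13, 17, 18}


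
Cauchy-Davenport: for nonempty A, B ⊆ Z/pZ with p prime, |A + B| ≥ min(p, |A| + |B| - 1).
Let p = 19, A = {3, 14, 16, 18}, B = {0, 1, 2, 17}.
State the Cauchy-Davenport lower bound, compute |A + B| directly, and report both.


Cauchy-Davenport: |A + B| ≥ min(p, |A| + |B| - 1) for A, B nonempty in Z/pZ.
|A| = 4, |B| = 4, p = 19.
CD lower bound = min(19, 4 + 4 - 1) = min(19, 7) = 7.
Compute A + B mod 19 directly:
a = 3: 3+0=3, 3+1=4, 3+2=5, 3+17=1
a = 14: 14+0=14, 14+1=15, 14+2=16, 14+17=12
a = 16: 16+0=16, 16+1=17, 16+2=18, 16+17=14
a = 18: 18+0=18, 18+1=0, 18+2=1, 18+17=16
A + B = {0, 1, 3, 4, 5, 12, 14, 15, 16, 17, 18}, so |A + B| = 11.
Verify: 11 ≥ 7? Yes ✓.

CD lower bound = 7, actual |A + B| = 11.


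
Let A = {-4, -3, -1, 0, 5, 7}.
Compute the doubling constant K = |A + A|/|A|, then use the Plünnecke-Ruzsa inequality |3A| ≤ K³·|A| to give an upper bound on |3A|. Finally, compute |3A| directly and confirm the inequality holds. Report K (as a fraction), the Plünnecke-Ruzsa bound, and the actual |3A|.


|A| = 6.
Step 1: Compute A + A by enumerating all 36 pairs.
A + A = {-8, -7, -6, -5, -4, -3, -2, -1, 0, 1, 2, 3, 4, 5, 6, 7, 10, 12, 14}, so |A + A| = 19.
Step 2: Doubling constant K = |A + A|/|A| = 19/6 = 19/6 ≈ 3.1667.
Step 3: Plünnecke-Ruzsa gives |3A| ≤ K³·|A| = (3.1667)³ · 6 ≈ 190.5278.
Step 4: Compute 3A = A + A + A directly by enumerating all triples (a,b,c) ∈ A³; |3A| = 31.
Step 5: Check 31 ≤ 190.5278? Yes ✓.

K = 19/6, Plünnecke-Ruzsa bound K³|A| ≈ 190.5278, |3A| = 31, inequality holds.


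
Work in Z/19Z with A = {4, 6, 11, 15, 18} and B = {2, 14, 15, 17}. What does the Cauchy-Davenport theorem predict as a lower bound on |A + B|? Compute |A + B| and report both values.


Cauchy-Davenport: |A + B| ≥ min(p, |A| + |B| - 1) for A, B nonempty in Z/pZ.
|A| = 5, |B| = 4, p = 19.
CD lower bound = min(19, 5 + 4 - 1) = min(19, 8) = 8.
Compute A + B mod 19 directly:
a = 4: 4+2=6, 4+14=18, 4+15=0, 4+17=2
a = 6: 6+2=8, 6+14=1, 6+15=2, 6+17=4
a = 11: 11+2=13, 11+14=6, 11+15=7, 11+17=9
a = 15: 15+2=17, 15+14=10, 15+15=11, 15+17=13
a = 18: 18+2=1, 18+14=13, 18+15=14, 18+17=16
A + B = {0, 1, 2, 4, 6, 7, 8, 9, 10, 11, 13, 14, 16, 17, 18}, so |A + B| = 15.
Verify: 15 ≥ 8? Yes ✓.

CD lower bound = 8, actual |A + B| = 15.


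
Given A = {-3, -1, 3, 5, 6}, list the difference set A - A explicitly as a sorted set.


A - A = {a - a' : a, a' ∈ A}.
Compute a - a' for each ordered pair (a, a'):
a = -3: -3--3=0, -3--1=-2, -3-3=-6, -3-5=-8, -3-6=-9
a = -1: -1--3=2, -1--1=0, -1-3=-4, -1-5=-6, -1-6=-7
a = 3: 3--3=6, 3--1=4, 3-3=0, 3-5=-2, 3-6=-3
a = 5: 5--3=8, 5--1=6, 5-3=2, 5-5=0, 5-6=-1
a = 6: 6--3=9, 6--1=7, 6-3=3, 6-5=1, 6-6=0
Collecting distinct values (and noting 0 appears from a-a):
A - A = {-9, -8, -7, -6, -4, -3, -2, -1, 0, 1, 2, 3, 4, 6, 7, 8, 9}
|A - A| = 17

A - A = {-9, -8, -7, -6, -4, -3, -2, -1, 0, 1, 2, 3, 4, 6, 7, 8, 9}


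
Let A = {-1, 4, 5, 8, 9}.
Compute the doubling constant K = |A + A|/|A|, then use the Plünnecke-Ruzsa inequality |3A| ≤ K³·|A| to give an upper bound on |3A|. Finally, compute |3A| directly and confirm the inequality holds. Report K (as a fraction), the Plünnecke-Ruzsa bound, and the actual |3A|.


|A| = 5.
Step 1: Compute A + A by enumerating all 25 pairs.
A + A = {-2, 3, 4, 7, 8, 9, 10, 12, 13, 14, 16, 17, 18}, so |A + A| = 13.
Step 2: Doubling constant K = |A + A|/|A| = 13/5 = 13/5 ≈ 2.6000.
Step 3: Plünnecke-Ruzsa gives |3A| ≤ K³·|A| = (2.6000)³ · 5 ≈ 87.8800.
Step 4: Compute 3A = A + A + A directly by enumerating all triples (a,b,c) ∈ A³; |3A| = 24.
Step 5: Check 24 ≤ 87.8800? Yes ✓.

K = 13/5, Plünnecke-Ruzsa bound K³|A| ≈ 87.8800, |3A| = 24, inequality holds.


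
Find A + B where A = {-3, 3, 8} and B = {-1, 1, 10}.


A + B = {a + b : a ∈ A, b ∈ B}.
Enumerate all |A|·|B| = 3·3 = 9 pairs (a, b) and collect distinct sums.
a = -3: -3+-1=-4, -3+1=-2, -3+10=7
a = 3: 3+-1=2, 3+1=4, 3+10=13
a = 8: 8+-1=7, 8+1=9, 8+10=18
Collecting distinct sums: A + B = {-4, -2, 2, 4, 7, 9, 13, 18}
|A + B| = 8

A + B = {-4, -2, 2, 4, 7, 9, 13, 18}


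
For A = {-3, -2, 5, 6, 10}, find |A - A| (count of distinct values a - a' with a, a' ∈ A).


A - A = {a - a' : a, a' ∈ A}; |A| = 5.
Bounds: 2|A|-1 ≤ |A - A| ≤ |A|² - |A| + 1, i.e. 9 ≤ |A - A| ≤ 21.
Note: 0 ∈ A - A always (from a - a). The set is symmetric: if d ∈ A - A then -d ∈ A - A.
Enumerate nonzero differences d = a - a' with a > a' (then include -d):
Positive differences: {1, 4, 5, 7, 8, 9, 12, 13}
Full difference set: {0} ∪ (positive diffs) ∪ (negative diffs).
|A - A| = 1 + 2·8 = 17 (matches direct enumeration: 17).

|A - A| = 17


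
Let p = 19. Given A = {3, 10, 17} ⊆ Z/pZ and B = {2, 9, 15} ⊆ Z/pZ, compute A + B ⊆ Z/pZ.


Work in Z/19Z: reduce every sum a + b modulo 19.
Enumerate all 9 pairs:
a = 3: 3+2=5, 3+9=12, 3+15=18
a = 10: 10+2=12, 10+9=0, 10+15=6
a = 17: 17+2=0, 17+9=7, 17+15=13
Distinct residues collected: {0, 5, 6, 7, 12, 13, 18}
|A + B| = 7 (out of 19 total residues).

A + B = {0, 5, 6, 7, 12, 13, 18}


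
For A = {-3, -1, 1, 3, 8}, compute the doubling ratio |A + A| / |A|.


|A| = 5.
Compute A + A by enumerating all 25 pairs.
A + A = {-6, -4, -2, 0, 2, 4, 5, 6, 7, 9, 11, 16}, so |A + A| = 12.
K = |A + A| / |A| = 12/5 (already in lowest terms) ≈ 2.4000.
Reference: AP of size 5 gives K = 9/5 ≈ 1.8000; a fully generic set of size 5 gives K ≈ 3.0000.

|A| = 5, |A + A| = 12, K = 12/5.


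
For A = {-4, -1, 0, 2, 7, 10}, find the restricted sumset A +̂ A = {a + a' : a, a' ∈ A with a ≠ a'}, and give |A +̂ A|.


Restricted sumset: A +̂ A = {a + a' : a ∈ A, a' ∈ A, a ≠ a'}.
Equivalently, take A + A and drop any sum 2a that is achievable ONLY as a + a for a ∈ A (i.e. sums representable only with equal summands).
Enumerate pairs (a, a') with a < a' (symmetric, so each unordered pair gives one sum; this covers all a ≠ a'):
  -4 + -1 = -5
  -4 + 0 = -4
  -4 + 2 = -2
  -4 + 7 = 3
  -4 + 10 = 6
  -1 + 0 = -1
  -1 + 2 = 1
  -1 + 7 = 6
  -1 + 10 = 9
  0 + 2 = 2
  0 + 7 = 7
  0 + 10 = 10
  2 + 7 = 9
  2 + 10 = 12
  7 + 10 = 17
Collected distinct sums: {-5, -4, -2, -1, 1, 2, 3, 6, 7, 9, 10, 12, 17}
|A +̂ A| = 13
(Reference bound: |A +̂ A| ≥ 2|A| - 3 for |A| ≥ 2, with |A| = 6 giving ≥ 9.)

|A +̂ A| = 13


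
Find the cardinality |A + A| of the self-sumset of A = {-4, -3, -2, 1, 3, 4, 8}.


A + A = {a + a' : a, a' ∈ A}; |A| = 7.
General bounds: 2|A| - 1 ≤ |A + A| ≤ |A|(|A|+1)/2, i.e. 13 ≤ |A + A| ≤ 28.
Lower bound 2|A|-1 is attained iff A is an arithmetic progression.
Enumerate sums a + a' for a ≤ a' (symmetric, so this suffices):
a = -4: -4+-4=-8, -4+-3=-7, -4+-2=-6, -4+1=-3, -4+3=-1, -4+4=0, -4+8=4
a = -3: -3+-3=-6, -3+-2=-5, -3+1=-2, -3+3=0, -3+4=1, -3+8=5
a = -2: -2+-2=-4, -2+1=-1, -2+3=1, -2+4=2, -2+8=6
a = 1: 1+1=2, 1+3=4, 1+4=5, 1+8=9
a = 3: 3+3=6, 3+4=7, 3+8=11
a = 4: 4+4=8, 4+8=12
a = 8: 8+8=16
Distinct sums: {-8, -7, -6, -5, -4, -3, -2, -1, 0, 1, 2, 4, 5, 6, 7, 8, 9, 11, 12, 16}
|A + A| = 20

|A + A| = 20


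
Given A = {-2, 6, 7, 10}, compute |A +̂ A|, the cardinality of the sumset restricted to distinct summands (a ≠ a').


Restricted sumset: A +̂ A = {a + a' : a ∈ A, a' ∈ A, a ≠ a'}.
Equivalently, take A + A and drop any sum 2a that is achievable ONLY as a + a for a ∈ A (i.e. sums representable only with equal summands).
Enumerate pairs (a, a') with a < a' (symmetric, so each unordered pair gives one sum; this covers all a ≠ a'):
  -2 + 6 = 4
  -2 + 7 = 5
  -2 + 10 = 8
  6 + 7 = 13
  6 + 10 = 16
  7 + 10 = 17
Collected distinct sums: {4, 5, 8, 13, 16, 17}
|A +̂ A| = 6
(Reference bound: |A +̂ A| ≥ 2|A| - 3 for |A| ≥ 2, with |A| = 4 giving ≥ 5.)

|A +̂ A| = 6


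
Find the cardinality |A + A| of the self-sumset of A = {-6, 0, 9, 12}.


A + A = {a + a' : a, a' ∈ A}; |A| = 4.
General bounds: 2|A| - 1 ≤ |A + A| ≤ |A|(|A|+1)/2, i.e. 7 ≤ |A + A| ≤ 10.
Lower bound 2|A|-1 is attained iff A is an arithmetic progression.
Enumerate sums a + a' for a ≤ a' (symmetric, so this suffices):
a = -6: -6+-6=-12, -6+0=-6, -6+9=3, -6+12=6
a = 0: 0+0=0, 0+9=9, 0+12=12
a = 9: 9+9=18, 9+12=21
a = 12: 12+12=24
Distinct sums: {-12, -6, 0, 3, 6, 9, 12, 18, 21, 24}
|A + A| = 10

|A + A| = 10


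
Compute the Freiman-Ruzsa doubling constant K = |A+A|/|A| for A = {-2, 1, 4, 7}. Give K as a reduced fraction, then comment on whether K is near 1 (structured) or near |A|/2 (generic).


|A| = 4.
Compute A + A by enumerating all 16 pairs.
A + A = {-4, -1, 2, 5, 8, 11, 14}, so |A + A| = 7.
K = |A + A| / |A| = 7/4 (already in lowest terms) ≈ 1.7500.
Reference: AP of size 4 gives K = 7/4 ≈ 1.7500; a fully generic set of size 4 gives K ≈ 2.5000.

|A| = 4, |A + A| = 7, K = 7/4.


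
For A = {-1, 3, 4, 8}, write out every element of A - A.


A - A = {a - a' : a, a' ∈ A}.
Compute a - a' for each ordered pair (a, a'):
a = -1: -1--1=0, -1-3=-4, -1-4=-5, -1-8=-9
a = 3: 3--1=4, 3-3=0, 3-4=-1, 3-8=-5
a = 4: 4--1=5, 4-3=1, 4-4=0, 4-8=-4
a = 8: 8--1=9, 8-3=5, 8-4=4, 8-8=0
Collecting distinct values (and noting 0 appears from a-a):
A - A = {-9, -5, -4, -1, 0, 1, 4, 5, 9}
|A - A| = 9

A - A = {-9, -5, -4, -1, 0, 1, 4, 5, 9}


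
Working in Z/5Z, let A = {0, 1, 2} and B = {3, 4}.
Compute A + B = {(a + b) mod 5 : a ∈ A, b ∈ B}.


Work in Z/5Z: reduce every sum a + b modulo 5.
Enumerate all 6 pairs:
a = 0: 0+3=3, 0+4=4
a = 1: 1+3=4, 1+4=0
a = 2: 2+3=0, 2+4=1
Distinct residues collected: {0, 1, 3, 4}
|A + B| = 4 (out of 5 total residues).

A + B = {0, 1, 3, 4}


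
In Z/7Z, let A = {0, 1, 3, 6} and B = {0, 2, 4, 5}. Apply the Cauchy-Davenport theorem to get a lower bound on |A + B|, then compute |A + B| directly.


Cauchy-Davenport: |A + B| ≥ min(p, |A| + |B| - 1) for A, B nonempty in Z/pZ.
|A| = 4, |B| = 4, p = 7.
CD lower bound = min(7, 4 + 4 - 1) = min(7, 7) = 7.
Compute A + B mod 7 directly:
a = 0: 0+0=0, 0+2=2, 0+4=4, 0+5=5
a = 1: 1+0=1, 1+2=3, 1+4=5, 1+5=6
a = 3: 3+0=3, 3+2=5, 3+4=0, 3+5=1
a = 6: 6+0=6, 6+2=1, 6+4=3, 6+5=4
A + B = {0, 1, 2, 3, 4, 5, 6}, so |A + B| = 7.
Verify: 7 ≥ 7? Yes ✓.

CD lower bound = 7, actual |A + B| = 7.


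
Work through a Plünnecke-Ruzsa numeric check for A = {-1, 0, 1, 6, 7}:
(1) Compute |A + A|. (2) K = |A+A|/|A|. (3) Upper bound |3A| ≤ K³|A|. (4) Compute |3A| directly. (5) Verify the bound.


|A| = 5.
Step 1: Compute A + A by enumerating all 25 pairs.
A + A = {-2, -1, 0, 1, 2, 5, 6, 7, 8, 12, 13, 14}, so |A + A| = 12.
Step 2: Doubling constant K = |A + A|/|A| = 12/5 = 12/5 ≈ 2.4000.
Step 3: Plünnecke-Ruzsa gives |3A| ≤ K³·|A| = (2.4000)³ · 5 ≈ 69.1200.
Step 4: Compute 3A = A + A + A directly by enumerating all triples (a,b,c) ∈ A³; |3A| = 22.
Step 5: Check 22 ≤ 69.1200? Yes ✓.

K = 12/5, Plünnecke-Ruzsa bound K³|A| ≈ 69.1200, |3A| = 22, inequality holds.


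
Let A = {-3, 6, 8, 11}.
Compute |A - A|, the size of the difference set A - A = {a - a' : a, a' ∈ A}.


A - A = {a - a' : a, a' ∈ A}; |A| = 4.
Bounds: 2|A|-1 ≤ |A - A| ≤ |A|² - |A| + 1, i.e. 7 ≤ |A - A| ≤ 13.
Note: 0 ∈ A - A always (from a - a). The set is symmetric: if d ∈ A - A then -d ∈ A - A.
Enumerate nonzero differences d = a - a' with a > a' (then include -d):
Positive differences: {2, 3, 5, 9, 11, 14}
Full difference set: {0} ∪ (positive diffs) ∪ (negative diffs).
|A - A| = 1 + 2·6 = 13 (matches direct enumeration: 13).

|A - A| = 13


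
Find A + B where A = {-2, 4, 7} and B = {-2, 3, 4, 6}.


A + B = {a + b : a ∈ A, b ∈ B}.
Enumerate all |A|·|B| = 3·4 = 12 pairs (a, b) and collect distinct sums.
a = -2: -2+-2=-4, -2+3=1, -2+4=2, -2+6=4
a = 4: 4+-2=2, 4+3=7, 4+4=8, 4+6=10
a = 7: 7+-2=5, 7+3=10, 7+4=11, 7+6=13
Collecting distinct sums: A + B = {-4, 1, 2, 4, 5, 7, 8, 10, 11, 13}
|A + B| = 10

A + B = {-4, 1, 2, 4, 5, 7, 8, 10, 11, 13}


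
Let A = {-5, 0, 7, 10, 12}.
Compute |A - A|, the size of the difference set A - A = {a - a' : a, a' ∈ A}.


A - A = {a - a' : a, a' ∈ A}; |A| = 5.
Bounds: 2|A|-1 ≤ |A - A| ≤ |A|² - |A| + 1, i.e. 9 ≤ |A - A| ≤ 21.
Note: 0 ∈ A - A always (from a - a). The set is symmetric: if d ∈ A - A then -d ∈ A - A.
Enumerate nonzero differences d = a - a' with a > a' (then include -d):
Positive differences: {2, 3, 5, 7, 10, 12, 15, 17}
Full difference set: {0} ∪ (positive diffs) ∪ (negative diffs).
|A - A| = 1 + 2·8 = 17 (matches direct enumeration: 17).

|A - A| = 17


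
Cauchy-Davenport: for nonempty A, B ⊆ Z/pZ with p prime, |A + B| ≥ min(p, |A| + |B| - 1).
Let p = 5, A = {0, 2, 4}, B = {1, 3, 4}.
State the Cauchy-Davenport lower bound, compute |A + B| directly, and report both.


Cauchy-Davenport: |A + B| ≥ min(p, |A| + |B| - 1) for A, B nonempty in Z/pZ.
|A| = 3, |B| = 3, p = 5.
CD lower bound = min(5, 3 + 3 - 1) = min(5, 5) = 5.
Compute A + B mod 5 directly:
a = 0: 0+1=1, 0+3=3, 0+4=4
a = 2: 2+1=3, 2+3=0, 2+4=1
a = 4: 4+1=0, 4+3=2, 4+4=3
A + B = {0, 1, 2, 3, 4}, so |A + B| = 5.
Verify: 5 ≥ 5? Yes ✓.

CD lower bound = 5, actual |A + B| = 5.


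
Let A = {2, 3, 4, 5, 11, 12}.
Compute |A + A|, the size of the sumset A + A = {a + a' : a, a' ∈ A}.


A + A = {a + a' : a, a' ∈ A}; |A| = 6.
General bounds: 2|A| - 1 ≤ |A + A| ≤ |A|(|A|+1)/2, i.e. 11 ≤ |A + A| ≤ 21.
Lower bound 2|A|-1 is attained iff A is an arithmetic progression.
Enumerate sums a + a' for a ≤ a' (symmetric, so this suffices):
a = 2: 2+2=4, 2+3=5, 2+4=6, 2+5=7, 2+11=13, 2+12=14
a = 3: 3+3=6, 3+4=7, 3+5=8, 3+11=14, 3+12=15
a = 4: 4+4=8, 4+5=9, 4+11=15, 4+12=16
a = 5: 5+5=10, 5+11=16, 5+12=17
a = 11: 11+11=22, 11+12=23
a = 12: 12+12=24
Distinct sums: {4, 5, 6, 7, 8, 9, 10, 13, 14, 15, 16, 17, 22, 23, 24}
|A + A| = 15

|A + A| = 15


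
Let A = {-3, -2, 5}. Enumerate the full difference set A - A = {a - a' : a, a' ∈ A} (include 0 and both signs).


A - A = {a - a' : a, a' ∈ A}.
Compute a - a' for each ordered pair (a, a'):
a = -3: -3--3=0, -3--2=-1, -3-5=-8
a = -2: -2--3=1, -2--2=0, -2-5=-7
a = 5: 5--3=8, 5--2=7, 5-5=0
Collecting distinct values (and noting 0 appears from a-a):
A - A = {-8, -7, -1, 0, 1, 7, 8}
|A - A| = 7

A - A = {-8, -7, -1, 0, 1, 7, 8}


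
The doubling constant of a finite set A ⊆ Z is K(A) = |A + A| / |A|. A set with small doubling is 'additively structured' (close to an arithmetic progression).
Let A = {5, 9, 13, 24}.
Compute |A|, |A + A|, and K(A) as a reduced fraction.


|A| = 4.
Compute A + A by enumerating all 16 pairs.
A + A = {10, 14, 18, 22, 26, 29, 33, 37, 48}, so |A + A| = 9.
K = |A + A| / |A| = 9/4 (already in lowest terms) ≈ 2.2500.
Reference: AP of size 4 gives K = 7/4 ≈ 1.7500; a fully generic set of size 4 gives K ≈ 2.5000.

|A| = 4, |A + A| = 9, K = 9/4.


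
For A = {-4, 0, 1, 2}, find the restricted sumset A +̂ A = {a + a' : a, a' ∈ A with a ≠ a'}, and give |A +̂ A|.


Restricted sumset: A +̂ A = {a + a' : a ∈ A, a' ∈ A, a ≠ a'}.
Equivalently, take A + A and drop any sum 2a that is achievable ONLY as a + a for a ∈ A (i.e. sums representable only with equal summands).
Enumerate pairs (a, a') with a < a' (symmetric, so each unordered pair gives one sum; this covers all a ≠ a'):
  -4 + 0 = -4
  -4 + 1 = -3
  -4 + 2 = -2
  0 + 1 = 1
  0 + 2 = 2
  1 + 2 = 3
Collected distinct sums: {-4, -3, -2, 1, 2, 3}
|A +̂ A| = 6
(Reference bound: |A +̂ A| ≥ 2|A| - 3 for |A| ≥ 2, with |A| = 4 giving ≥ 5.)

|A +̂ A| = 6


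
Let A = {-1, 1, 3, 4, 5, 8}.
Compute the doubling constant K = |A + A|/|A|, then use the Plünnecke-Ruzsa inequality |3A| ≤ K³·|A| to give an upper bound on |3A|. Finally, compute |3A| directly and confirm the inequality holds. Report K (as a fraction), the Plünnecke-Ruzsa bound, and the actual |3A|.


|A| = 6.
Step 1: Compute A + A by enumerating all 36 pairs.
A + A = {-2, 0, 2, 3, 4, 5, 6, 7, 8, 9, 10, 11, 12, 13, 16}, so |A + A| = 15.
Step 2: Doubling constant K = |A + A|/|A| = 15/6 = 15/6 ≈ 2.5000.
Step 3: Plünnecke-Ruzsa gives |3A| ≤ K³·|A| = (2.5000)³ · 6 ≈ 93.7500.
Step 4: Compute 3A = A + A + A directly by enumerating all triples (a,b,c) ∈ A³; |3A| = 24.
Step 5: Check 24 ≤ 93.7500? Yes ✓.

K = 15/6, Plünnecke-Ruzsa bound K³|A| ≈ 93.7500, |3A| = 24, inequality holds.


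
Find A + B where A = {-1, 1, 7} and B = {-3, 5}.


A + B = {a + b : a ∈ A, b ∈ B}.
Enumerate all |A|·|B| = 3·2 = 6 pairs (a, b) and collect distinct sums.
a = -1: -1+-3=-4, -1+5=4
a = 1: 1+-3=-2, 1+5=6
a = 7: 7+-3=4, 7+5=12
Collecting distinct sums: A + B = {-4, -2, 4, 6, 12}
|A + B| = 5

A + B = {-4, -2, 4, 6, 12}


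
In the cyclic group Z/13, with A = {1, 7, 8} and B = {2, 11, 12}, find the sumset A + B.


Work in Z/13Z: reduce every sum a + b modulo 13.
Enumerate all 9 pairs:
a = 1: 1+2=3, 1+11=12, 1+12=0
a = 7: 7+2=9, 7+11=5, 7+12=6
a = 8: 8+2=10, 8+11=6, 8+12=7
Distinct residues collected: {0, 3, 5, 6, 7, 9, 10, 12}
|A + B| = 8 (out of 13 total residues).

A + B = {0, 3, 5, 6, 7, 9, 10, 12}


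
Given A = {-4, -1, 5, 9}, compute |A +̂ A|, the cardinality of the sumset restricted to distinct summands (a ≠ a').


Restricted sumset: A +̂ A = {a + a' : a ∈ A, a' ∈ A, a ≠ a'}.
Equivalently, take A + A and drop any sum 2a that is achievable ONLY as a + a for a ∈ A (i.e. sums representable only with equal summands).
Enumerate pairs (a, a') with a < a' (symmetric, so each unordered pair gives one sum; this covers all a ≠ a'):
  -4 + -1 = -5
  -4 + 5 = 1
  -4 + 9 = 5
  -1 + 5 = 4
  -1 + 9 = 8
  5 + 9 = 14
Collected distinct sums: {-5, 1, 4, 5, 8, 14}
|A +̂ A| = 6
(Reference bound: |A +̂ A| ≥ 2|A| - 3 for |A| ≥ 2, with |A| = 4 giving ≥ 5.)

|A +̂ A| = 6


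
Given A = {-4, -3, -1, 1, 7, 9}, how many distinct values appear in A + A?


A + A = {a + a' : a, a' ∈ A}; |A| = 6.
General bounds: 2|A| - 1 ≤ |A + A| ≤ |A|(|A|+1)/2, i.e. 11 ≤ |A + A| ≤ 21.
Lower bound 2|A|-1 is attained iff A is an arithmetic progression.
Enumerate sums a + a' for a ≤ a' (symmetric, so this suffices):
a = -4: -4+-4=-8, -4+-3=-7, -4+-1=-5, -4+1=-3, -4+7=3, -4+9=5
a = -3: -3+-3=-6, -3+-1=-4, -3+1=-2, -3+7=4, -3+9=6
a = -1: -1+-1=-2, -1+1=0, -1+7=6, -1+9=8
a = 1: 1+1=2, 1+7=8, 1+9=10
a = 7: 7+7=14, 7+9=16
a = 9: 9+9=18
Distinct sums: {-8, -7, -6, -5, -4, -3, -2, 0, 2, 3, 4, 5, 6, 8, 10, 14, 16, 18}
|A + A| = 18

|A + A| = 18


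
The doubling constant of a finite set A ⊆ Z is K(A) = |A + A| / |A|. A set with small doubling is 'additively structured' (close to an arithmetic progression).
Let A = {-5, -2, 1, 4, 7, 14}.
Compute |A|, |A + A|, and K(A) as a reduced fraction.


|A| = 6.
Compute A + A by enumerating all 36 pairs.
A + A = {-10, -7, -4, -1, 2, 5, 8, 9, 11, 12, 14, 15, 18, 21, 28}, so |A + A| = 15.
K = |A + A| / |A| = 15/6 = 5/2 ≈ 2.5000.
Reference: AP of size 6 gives K = 11/6 ≈ 1.8333; a fully generic set of size 6 gives K ≈ 3.5000.

|A| = 6, |A + A| = 15, K = 15/6 = 5/2.


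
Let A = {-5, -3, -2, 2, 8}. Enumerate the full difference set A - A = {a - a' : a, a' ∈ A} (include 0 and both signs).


A - A = {a - a' : a, a' ∈ A}.
Compute a - a' for each ordered pair (a, a'):
a = -5: -5--5=0, -5--3=-2, -5--2=-3, -5-2=-7, -5-8=-13
a = -3: -3--5=2, -3--3=0, -3--2=-1, -3-2=-5, -3-8=-11
a = -2: -2--5=3, -2--3=1, -2--2=0, -2-2=-4, -2-8=-10
a = 2: 2--5=7, 2--3=5, 2--2=4, 2-2=0, 2-8=-6
a = 8: 8--5=13, 8--3=11, 8--2=10, 8-2=6, 8-8=0
Collecting distinct values (and noting 0 appears from a-a):
A - A = {-13, -11, -10, -7, -6, -5, -4, -3, -2, -1, 0, 1, 2, 3, 4, 5, 6, 7, 10, 11, 13}
|A - A| = 21

A - A = {-13, -11, -10, -7, -6, -5, -4, -3, -2, -1, 0, 1, 2, 3, 4, 5, 6, 7, 10, 11, 13}


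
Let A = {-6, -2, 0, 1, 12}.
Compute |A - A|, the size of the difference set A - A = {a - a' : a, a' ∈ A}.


A - A = {a - a' : a, a' ∈ A}; |A| = 5.
Bounds: 2|A|-1 ≤ |A - A| ≤ |A|² - |A| + 1, i.e. 9 ≤ |A - A| ≤ 21.
Note: 0 ∈ A - A always (from a - a). The set is symmetric: if d ∈ A - A then -d ∈ A - A.
Enumerate nonzero differences d = a - a' with a > a' (then include -d):
Positive differences: {1, 2, 3, 4, 6, 7, 11, 12, 14, 18}
Full difference set: {0} ∪ (positive diffs) ∪ (negative diffs).
|A - A| = 1 + 2·10 = 21 (matches direct enumeration: 21).

|A - A| = 21


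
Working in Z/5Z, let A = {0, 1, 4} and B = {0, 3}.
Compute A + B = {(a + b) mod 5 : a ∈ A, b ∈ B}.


Work in Z/5Z: reduce every sum a + b modulo 5.
Enumerate all 6 pairs:
a = 0: 0+0=0, 0+3=3
a = 1: 1+0=1, 1+3=4
a = 4: 4+0=4, 4+3=2
Distinct residues collected: {0, 1, 2, 3, 4}
|A + B| = 5 (out of 5 total residues).

A + B = {0, 1, 2, 3, 4}


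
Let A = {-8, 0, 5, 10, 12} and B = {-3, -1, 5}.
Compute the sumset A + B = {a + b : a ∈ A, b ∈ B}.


A + B = {a + b : a ∈ A, b ∈ B}.
Enumerate all |A|·|B| = 5·3 = 15 pairs (a, b) and collect distinct sums.
a = -8: -8+-3=-11, -8+-1=-9, -8+5=-3
a = 0: 0+-3=-3, 0+-1=-1, 0+5=5
a = 5: 5+-3=2, 5+-1=4, 5+5=10
a = 10: 10+-3=7, 10+-1=9, 10+5=15
a = 12: 12+-3=9, 12+-1=11, 12+5=17
Collecting distinct sums: A + B = {-11, -9, -3, -1, 2, 4, 5, 7, 9, 10, 11, 15, 17}
|A + B| = 13

A + B = {-11, -9, -3, -1, 2, 4, 5, 7, 9, 10, 11, 15, 17}


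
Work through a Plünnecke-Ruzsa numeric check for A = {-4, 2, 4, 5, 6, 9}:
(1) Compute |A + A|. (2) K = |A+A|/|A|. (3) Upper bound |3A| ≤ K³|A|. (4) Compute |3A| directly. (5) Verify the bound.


|A| = 6.
Step 1: Compute A + A by enumerating all 36 pairs.
A + A = {-8, -2, 0, 1, 2, 4, 5, 6, 7, 8, 9, 10, 11, 12, 13, 14, 15, 18}, so |A + A| = 18.
Step 2: Doubling constant K = |A + A|/|A| = 18/6 = 18/6 ≈ 3.0000.
Step 3: Plünnecke-Ruzsa gives |3A| ≤ K³·|A| = (3.0000)³ · 6 ≈ 162.0000.
Step 4: Compute 3A = A + A + A directly by enumerating all triples (a,b,c) ∈ A³; |3A| = 31.
Step 5: Check 31 ≤ 162.0000? Yes ✓.

K = 18/6, Plünnecke-Ruzsa bound K³|A| ≈ 162.0000, |3A| = 31, inequality holds.


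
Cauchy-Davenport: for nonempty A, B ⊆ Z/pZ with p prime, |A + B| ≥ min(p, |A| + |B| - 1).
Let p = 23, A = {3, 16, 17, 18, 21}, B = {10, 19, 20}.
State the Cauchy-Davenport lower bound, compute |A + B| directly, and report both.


Cauchy-Davenport: |A + B| ≥ min(p, |A| + |B| - 1) for A, B nonempty in Z/pZ.
|A| = 5, |B| = 3, p = 23.
CD lower bound = min(23, 5 + 3 - 1) = min(23, 7) = 7.
Compute A + B mod 23 directly:
a = 3: 3+10=13, 3+19=22, 3+20=0
a = 16: 16+10=3, 16+19=12, 16+20=13
a = 17: 17+10=4, 17+19=13, 17+20=14
a = 18: 18+10=5, 18+19=14, 18+20=15
a = 21: 21+10=8, 21+19=17, 21+20=18
A + B = {0, 3, 4, 5, 8, 12, 13, 14, 15, 17, 18, 22}, so |A + B| = 12.
Verify: 12 ≥ 7? Yes ✓.

CD lower bound = 7, actual |A + B| = 12.


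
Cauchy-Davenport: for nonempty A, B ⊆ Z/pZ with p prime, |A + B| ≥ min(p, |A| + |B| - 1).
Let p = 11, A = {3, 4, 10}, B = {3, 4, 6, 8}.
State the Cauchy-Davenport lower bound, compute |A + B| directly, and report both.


Cauchy-Davenport: |A + B| ≥ min(p, |A| + |B| - 1) for A, B nonempty in Z/pZ.
|A| = 3, |B| = 4, p = 11.
CD lower bound = min(11, 3 + 4 - 1) = min(11, 6) = 6.
Compute A + B mod 11 directly:
a = 3: 3+3=6, 3+4=7, 3+6=9, 3+8=0
a = 4: 4+3=7, 4+4=8, 4+6=10, 4+8=1
a = 10: 10+3=2, 10+4=3, 10+6=5, 10+8=7
A + B = {0, 1, 2, 3, 5, 6, 7, 8, 9, 10}, so |A + B| = 10.
Verify: 10 ≥ 6? Yes ✓.

CD lower bound = 6, actual |A + B| = 10.


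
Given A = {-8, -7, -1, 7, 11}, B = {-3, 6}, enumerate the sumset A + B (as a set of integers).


A + B = {a + b : a ∈ A, b ∈ B}.
Enumerate all |A|·|B| = 5·2 = 10 pairs (a, b) and collect distinct sums.
a = -8: -8+-3=-11, -8+6=-2
a = -7: -7+-3=-10, -7+6=-1
a = -1: -1+-3=-4, -1+6=5
a = 7: 7+-3=4, 7+6=13
a = 11: 11+-3=8, 11+6=17
Collecting distinct sums: A + B = {-11, -10, -4, -2, -1, 4, 5, 8, 13, 17}
|A + B| = 10

A + B = {-11, -10, -4, -2, -1, 4, 5, 8, 13, 17}


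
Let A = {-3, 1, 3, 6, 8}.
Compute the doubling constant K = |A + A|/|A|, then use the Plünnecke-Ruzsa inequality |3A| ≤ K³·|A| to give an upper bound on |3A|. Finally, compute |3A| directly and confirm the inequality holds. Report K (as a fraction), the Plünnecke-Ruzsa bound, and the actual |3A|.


|A| = 5.
Step 1: Compute A + A by enumerating all 25 pairs.
A + A = {-6, -2, 0, 2, 3, 4, 5, 6, 7, 9, 11, 12, 14, 16}, so |A + A| = 14.
Step 2: Doubling constant K = |A + A|/|A| = 14/5 = 14/5 ≈ 2.8000.
Step 3: Plünnecke-Ruzsa gives |3A| ≤ K³·|A| = (2.8000)³ · 5 ≈ 109.7600.
Step 4: Compute 3A = A + A + A directly by enumerating all triples (a,b,c) ∈ A³; |3A| = 26.
Step 5: Check 26 ≤ 109.7600? Yes ✓.

K = 14/5, Plünnecke-Ruzsa bound K³|A| ≈ 109.7600, |3A| = 26, inequality holds.


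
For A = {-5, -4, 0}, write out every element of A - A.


A - A = {a - a' : a, a' ∈ A}.
Compute a - a' for each ordered pair (a, a'):
a = -5: -5--5=0, -5--4=-1, -5-0=-5
a = -4: -4--5=1, -4--4=0, -4-0=-4
a = 0: 0--5=5, 0--4=4, 0-0=0
Collecting distinct values (and noting 0 appears from a-a):
A - A = {-5, -4, -1, 0, 1, 4, 5}
|A - A| = 7

A - A = {-5, -4, -1, 0, 1, 4, 5}


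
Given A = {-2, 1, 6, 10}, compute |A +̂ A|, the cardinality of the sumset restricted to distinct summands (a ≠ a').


Restricted sumset: A +̂ A = {a + a' : a ∈ A, a' ∈ A, a ≠ a'}.
Equivalently, take A + A and drop any sum 2a that is achievable ONLY as a + a for a ∈ A (i.e. sums representable only with equal summands).
Enumerate pairs (a, a') with a < a' (symmetric, so each unordered pair gives one sum; this covers all a ≠ a'):
  -2 + 1 = -1
  -2 + 6 = 4
  -2 + 10 = 8
  1 + 6 = 7
  1 + 10 = 11
  6 + 10 = 16
Collected distinct sums: {-1, 4, 7, 8, 11, 16}
|A +̂ A| = 6
(Reference bound: |A +̂ A| ≥ 2|A| - 3 for |A| ≥ 2, with |A| = 4 giving ≥ 5.)

|A +̂ A| = 6


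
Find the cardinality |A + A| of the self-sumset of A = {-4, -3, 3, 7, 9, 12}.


A + A = {a + a' : a, a' ∈ A}; |A| = 6.
General bounds: 2|A| - 1 ≤ |A + A| ≤ |A|(|A|+1)/2, i.e. 11 ≤ |A + A| ≤ 21.
Lower bound 2|A|-1 is attained iff A is an arithmetic progression.
Enumerate sums a + a' for a ≤ a' (symmetric, so this suffices):
a = -4: -4+-4=-8, -4+-3=-7, -4+3=-1, -4+7=3, -4+9=5, -4+12=8
a = -3: -3+-3=-6, -3+3=0, -3+7=4, -3+9=6, -3+12=9
a = 3: 3+3=6, 3+7=10, 3+9=12, 3+12=15
a = 7: 7+7=14, 7+9=16, 7+12=19
a = 9: 9+9=18, 9+12=21
a = 12: 12+12=24
Distinct sums: {-8, -7, -6, -1, 0, 3, 4, 5, 6, 8, 9, 10, 12, 14, 15, 16, 18, 19, 21, 24}
|A + A| = 20

|A + A| = 20


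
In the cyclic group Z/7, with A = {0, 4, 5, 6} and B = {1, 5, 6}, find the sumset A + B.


Work in Z/7Z: reduce every sum a + b modulo 7.
Enumerate all 12 pairs:
a = 0: 0+1=1, 0+5=5, 0+6=6
a = 4: 4+1=5, 4+5=2, 4+6=3
a = 5: 5+1=6, 5+5=3, 5+6=4
a = 6: 6+1=0, 6+5=4, 6+6=5
Distinct residues collected: {0, 1, 2, 3, 4, 5, 6}
|A + B| = 7 (out of 7 total residues).

A + B = {0, 1, 2, 3, 4, 5, 6}


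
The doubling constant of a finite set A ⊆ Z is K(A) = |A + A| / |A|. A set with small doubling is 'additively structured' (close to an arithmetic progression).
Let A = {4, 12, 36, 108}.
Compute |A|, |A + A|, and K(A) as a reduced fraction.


|A| = 4.
Compute A + A by enumerating all 16 pairs.
A + A = {8, 16, 24, 40, 48, 72, 112, 120, 144, 216}, so |A + A| = 10.
K = |A + A| / |A| = 10/4 = 5/2 ≈ 2.5000.
Reference: AP of size 4 gives K = 7/4 ≈ 1.7500; a fully generic set of size 4 gives K ≈ 2.5000.

|A| = 4, |A + A| = 10, K = 10/4 = 5/2.


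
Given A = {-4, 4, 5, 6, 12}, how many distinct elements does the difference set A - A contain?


A - A = {a - a' : a, a' ∈ A}; |A| = 5.
Bounds: 2|A|-1 ≤ |A - A| ≤ |A|² - |A| + 1, i.e. 9 ≤ |A - A| ≤ 21.
Note: 0 ∈ A - A always (from a - a). The set is symmetric: if d ∈ A - A then -d ∈ A - A.
Enumerate nonzero differences d = a - a' with a > a' (then include -d):
Positive differences: {1, 2, 6, 7, 8, 9, 10, 16}
Full difference set: {0} ∪ (positive diffs) ∪ (negative diffs).
|A - A| = 1 + 2·8 = 17 (matches direct enumeration: 17).

|A - A| = 17
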